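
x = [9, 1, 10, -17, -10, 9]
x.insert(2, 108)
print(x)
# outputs [9, 1, 108, 10, -17, -10, 9]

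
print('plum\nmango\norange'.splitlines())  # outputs ['plum', 'mango', 'orange']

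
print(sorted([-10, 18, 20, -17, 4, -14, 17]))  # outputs [-17, -14, -10, 4, 17, 18, 20]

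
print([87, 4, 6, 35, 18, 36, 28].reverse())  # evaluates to None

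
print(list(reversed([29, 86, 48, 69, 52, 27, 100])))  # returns [100, 27, 52, 69, 48, 86, 29]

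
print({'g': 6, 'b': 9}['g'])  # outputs 6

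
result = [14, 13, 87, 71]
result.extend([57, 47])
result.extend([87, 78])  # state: [14, 13, 87, 71, 57, 47, 87, 78]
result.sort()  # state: [13, 14, 47, 57, 71, 78, 87, 87]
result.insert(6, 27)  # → [13, 14, 47, 57, 71, 78, 27, 87, 87]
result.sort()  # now [13, 14, 27, 47, 57, 71, 78, 87, 87]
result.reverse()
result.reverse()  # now [13, 14, 27, 47, 57, 71, 78, 87, 87]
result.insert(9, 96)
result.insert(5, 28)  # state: [13, 14, 27, 47, 57, 28, 71, 78, 87, 87, 96]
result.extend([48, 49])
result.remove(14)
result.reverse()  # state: [49, 48, 96, 87, 87, 78, 71, 28, 57, 47, 27, 13]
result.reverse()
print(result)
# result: [13, 27, 47, 57, 28, 71, 78, 87, 87, 96, 48, 49]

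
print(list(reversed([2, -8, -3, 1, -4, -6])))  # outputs [-6, -4, 1, -3, -8, 2]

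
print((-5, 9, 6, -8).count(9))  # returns 1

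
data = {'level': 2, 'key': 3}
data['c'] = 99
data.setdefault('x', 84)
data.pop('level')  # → 2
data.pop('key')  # 3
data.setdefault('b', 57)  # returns 57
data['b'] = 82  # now {'c': 99, 'x': 84, 'b': 82}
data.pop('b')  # 82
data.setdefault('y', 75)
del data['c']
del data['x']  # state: {'y': 75}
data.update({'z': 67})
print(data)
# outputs {'y': 75, 'z': 67}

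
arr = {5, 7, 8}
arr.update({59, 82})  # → {5, 7, 8, 59, 82}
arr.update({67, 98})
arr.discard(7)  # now {5, 8, 59, 67, 82, 98}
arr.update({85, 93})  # {5, 8, 59, 67, 82, 85, 93, 98}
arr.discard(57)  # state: {5, 8, 59, 67, 82, 85, 93, 98}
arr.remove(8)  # {5, 59, 67, 82, 85, 93, 98}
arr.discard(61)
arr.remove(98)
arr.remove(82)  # {5, 59, 67, 85, 93}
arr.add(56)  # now {5, 56, 59, 67, 85, 93}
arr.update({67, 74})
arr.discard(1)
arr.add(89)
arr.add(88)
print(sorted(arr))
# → [5, 56, 59, 67, 74, 85, 88, 89, 93]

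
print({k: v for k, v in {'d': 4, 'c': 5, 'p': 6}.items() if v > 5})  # {'p': 6}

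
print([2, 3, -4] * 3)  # [2, 3, -4, 2, 3, -4, 2, 3, -4]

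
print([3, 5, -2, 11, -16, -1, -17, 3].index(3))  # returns 0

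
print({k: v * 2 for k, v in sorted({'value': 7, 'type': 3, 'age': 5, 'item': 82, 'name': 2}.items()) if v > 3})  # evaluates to {'age': 10, 'item': 164, 'value': 14}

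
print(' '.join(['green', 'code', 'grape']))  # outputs green code grape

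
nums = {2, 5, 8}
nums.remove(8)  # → {2, 5}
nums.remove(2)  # {5}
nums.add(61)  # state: {5, 61}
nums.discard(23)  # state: {5, 61}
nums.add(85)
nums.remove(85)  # {5, 61}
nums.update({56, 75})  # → {5, 56, 61, 75}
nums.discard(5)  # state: {56, 61, 75}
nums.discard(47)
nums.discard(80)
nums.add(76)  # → {56, 61, 75, 76}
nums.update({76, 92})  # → {56, 61, 75, 76, 92}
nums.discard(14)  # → {56, 61, 75, 76, 92}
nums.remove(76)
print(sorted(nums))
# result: [56, 61, 75, 92]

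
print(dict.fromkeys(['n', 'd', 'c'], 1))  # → {'n': 1, 'd': 1, 'c': 1}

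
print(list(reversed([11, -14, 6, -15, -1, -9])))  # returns [-9, -1, -15, 6, -14, 11]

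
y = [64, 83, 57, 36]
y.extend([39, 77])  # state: [64, 83, 57, 36, 39, 77]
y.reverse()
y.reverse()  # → [64, 83, 57, 36, 39, 77]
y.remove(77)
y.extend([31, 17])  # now [64, 83, 57, 36, 39, 31, 17]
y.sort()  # [17, 31, 36, 39, 57, 64, 83]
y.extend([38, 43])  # [17, 31, 36, 39, 57, 64, 83, 38, 43]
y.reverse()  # [43, 38, 83, 64, 57, 39, 36, 31, 17]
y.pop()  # 17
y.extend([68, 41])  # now [43, 38, 83, 64, 57, 39, 36, 31, 68, 41]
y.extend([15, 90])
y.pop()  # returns 90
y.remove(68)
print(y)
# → [43, 38, 83, 64, 57, 39, 36, 31, 41, 15]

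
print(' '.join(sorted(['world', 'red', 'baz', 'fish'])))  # baz fish red world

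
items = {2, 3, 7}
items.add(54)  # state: {2, 3, 7, 54}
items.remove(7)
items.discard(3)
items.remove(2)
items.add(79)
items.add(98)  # {54, 79, 98}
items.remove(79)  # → {54, 98}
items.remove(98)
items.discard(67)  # {54}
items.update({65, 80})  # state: {54, 65, 80}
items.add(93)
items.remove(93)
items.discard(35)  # {54, 65, 80}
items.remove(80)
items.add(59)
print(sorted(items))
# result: [54, 59, 65]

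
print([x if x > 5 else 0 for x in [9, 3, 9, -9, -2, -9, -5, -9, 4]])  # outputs [9, 0, 9, 0, 0, 0, 0, 0, 0]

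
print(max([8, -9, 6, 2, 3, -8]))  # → 8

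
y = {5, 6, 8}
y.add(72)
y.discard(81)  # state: {5, 6, 8, 72}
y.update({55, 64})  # {5, 6, 8, 55, 64, 72}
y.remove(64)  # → {5, 6, 8, 55, 72}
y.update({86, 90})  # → {5, 6, 8, 55, 72, 86, 90}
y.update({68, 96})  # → {5, 6, 8, 55, 68, 72, 86, 90, 96}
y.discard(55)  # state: {5, 6, 8, 68, 72, 86, 90, 96}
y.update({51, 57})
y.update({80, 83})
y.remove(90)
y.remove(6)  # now {5, 8, 51, 57, 68, 72, 80, 83, 86, 96}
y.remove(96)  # {5, 8, 51, 57, 68, 72, 80, 83, 86}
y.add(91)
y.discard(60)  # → {5, 8, 51, 57, 68, 72, 80, 83, 86, 91}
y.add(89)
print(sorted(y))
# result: [5, 8, 51, 57, 68, 72, 80, 83, 86, 89, 91]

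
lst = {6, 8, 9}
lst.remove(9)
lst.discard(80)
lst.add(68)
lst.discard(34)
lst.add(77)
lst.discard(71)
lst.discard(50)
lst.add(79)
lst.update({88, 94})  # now {6, 8, 68, 77, 79, 88, 94}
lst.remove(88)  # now {6, 8, 68, 77, 79, 94}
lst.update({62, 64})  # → {6, 8, 62, 64, 68, 77, 79, 94}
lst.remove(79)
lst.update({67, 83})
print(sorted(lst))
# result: [6, 8, 62, 64, 67, 68, 77, 83, 94]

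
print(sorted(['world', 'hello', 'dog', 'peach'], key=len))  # ['dog', 'world', 'hello', 'peach']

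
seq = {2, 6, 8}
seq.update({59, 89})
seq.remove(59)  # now {2, 6, 8, 89}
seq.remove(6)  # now {2, 8, 89}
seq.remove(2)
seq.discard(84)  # {8, 89}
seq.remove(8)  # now {89}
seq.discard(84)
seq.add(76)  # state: {76, 89}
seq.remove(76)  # {89}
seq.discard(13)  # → {89}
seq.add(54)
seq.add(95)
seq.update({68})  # {54, 68, 89, 95}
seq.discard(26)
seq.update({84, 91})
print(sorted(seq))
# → [54, 68, 84, 89, 91, 95]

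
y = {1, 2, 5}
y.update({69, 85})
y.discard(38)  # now {1, 2, 5, 69, 85}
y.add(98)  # {1, 2, 5, 69, 85, 98}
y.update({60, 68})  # {1, 2, 5, 60, 68, 69, 85, 98}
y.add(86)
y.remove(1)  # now {2, 5, 60, 68, 69, 85, 86, 98}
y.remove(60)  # {2, 5, 68, 69, 85, 86, 98}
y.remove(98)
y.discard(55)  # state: {2, 5, 68, 69, 85, 86}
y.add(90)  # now {2, 5, 68, 69, 85, 86, 90}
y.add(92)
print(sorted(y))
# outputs [2, 5, 68, 69, 85, 86, 90, 92]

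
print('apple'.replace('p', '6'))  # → a66le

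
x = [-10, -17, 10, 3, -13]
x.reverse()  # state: [-13, 3, 10, -17, -10]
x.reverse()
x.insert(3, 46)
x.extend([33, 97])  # [-10, -17, 10, 46, 3, -13, 33, 97]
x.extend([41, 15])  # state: [-10, -17, 10, 46, 3, -13, 33, 97, 41, 15]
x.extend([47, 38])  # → [-10, -17, 10, 46, 3, -13, 33, 97, 41, 15, 47, 38]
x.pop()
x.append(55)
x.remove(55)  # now [-10, -17, 10, 46, 3, -13, 33, 97, 41, 15, 47]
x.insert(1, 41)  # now [-10, 41, -17, 10, 46, 3, -13, 33, 97, 41, 15, 47]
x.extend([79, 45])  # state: [-10, 41, -17, 10, 46, 3, -13, 33, 97, 41, 15, 47, 79, 45]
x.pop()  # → 45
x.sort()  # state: [-17, -13, -10, 3, 10, 15, 33, 41, 41, 46, 47, 79, 97]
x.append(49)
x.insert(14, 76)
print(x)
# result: [-17, -13, -10, 3, 10, 15, 33, 41, 41, 46, 47, 79, 97, 49, 76]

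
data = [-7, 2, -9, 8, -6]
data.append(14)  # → [-7, 2, -9, 8, -6, 14]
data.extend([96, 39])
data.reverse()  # [39, 96, 14, -6, 8, -9, 2, -7]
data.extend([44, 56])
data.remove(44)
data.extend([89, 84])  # [39, 96, 14, -6, 8, -9, 2, -7, 56, 89, 84]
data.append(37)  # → [39, 96, 14, -6, 8, -9, 2, -7, 56, 89, 84, 37]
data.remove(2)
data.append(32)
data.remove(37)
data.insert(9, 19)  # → [39, 96, 14, -6, 8, -9, -7, 56, 89, 19, 84, 32]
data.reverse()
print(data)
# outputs [32, 84, 19, 89, 56, -7, -9, 8, -6, 14, 96, 39]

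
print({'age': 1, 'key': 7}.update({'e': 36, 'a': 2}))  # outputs None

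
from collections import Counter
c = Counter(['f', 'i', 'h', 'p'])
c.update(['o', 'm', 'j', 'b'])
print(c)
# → Counter({'f': 1, 'i': 1, 'h': 1, 'p': 1, 'o': 1, 'm': 1, 'j': 1, 'b': 1})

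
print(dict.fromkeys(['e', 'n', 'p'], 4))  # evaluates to {'e': 4, 'n': 4, 'p': 4}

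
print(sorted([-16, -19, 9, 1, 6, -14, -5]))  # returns [-19, -16, -14, -5, 1, 6, 9]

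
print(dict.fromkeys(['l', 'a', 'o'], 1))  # {'l': 1, 'a': 1, 'o': 1}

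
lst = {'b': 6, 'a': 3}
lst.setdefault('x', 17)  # 17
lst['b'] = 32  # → {'b': 32, 'a': 3, 'x': 17}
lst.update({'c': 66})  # {'b': 32, 'a': 3, 'x': 17, 'c': 66}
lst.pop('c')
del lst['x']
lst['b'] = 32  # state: {'b': 32, 'a': 3}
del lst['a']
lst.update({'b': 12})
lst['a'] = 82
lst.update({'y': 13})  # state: {'b': 12, 'a': 82, 'y': 13}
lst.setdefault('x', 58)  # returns 58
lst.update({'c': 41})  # {'b': 12, 'a': 82, 'y': 13, 'x': 58, 'c': 41}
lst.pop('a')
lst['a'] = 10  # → {'b': 12, 'y': 13, 'x': 58, 'c': 41, 'a': 10}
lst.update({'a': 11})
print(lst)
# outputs {'b': 12, 'y': 13, 'x': 58, 'c': 41, 'a': 11}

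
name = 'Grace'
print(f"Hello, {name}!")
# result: Hello, Grace!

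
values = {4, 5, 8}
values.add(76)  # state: {4, 5, 8, 76}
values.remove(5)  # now {4, 8, 76}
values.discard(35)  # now {4, 8, 76}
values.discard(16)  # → {4, 8, 76}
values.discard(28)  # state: {4, 8, 76}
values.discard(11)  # {4, 8, 76}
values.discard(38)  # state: {4, 8, 76}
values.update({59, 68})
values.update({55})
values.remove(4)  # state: {8, 55, 59, 68, 76}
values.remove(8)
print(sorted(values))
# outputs [55, 59, 68, 76]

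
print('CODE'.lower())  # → code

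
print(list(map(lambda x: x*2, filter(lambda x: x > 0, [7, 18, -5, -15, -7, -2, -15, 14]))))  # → [14, 36, 28]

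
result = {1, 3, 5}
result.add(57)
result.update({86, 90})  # {1, 3, 5, 57, 86, 90}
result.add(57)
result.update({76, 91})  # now {1, 3, 5, 57, 76, 86, 90, 91}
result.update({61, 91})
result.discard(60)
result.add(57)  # {1, 3, 5, 57, 61, 76, 86, 90, 91}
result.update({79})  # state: {1, 3, 5, 57, 61, 76, 79, 86, 90, 91}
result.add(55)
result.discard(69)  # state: {1, 3, 5, 55, 57, 61, 76, 79, 86, 90, 91}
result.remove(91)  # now {1, 3, 5, 55, 57, 61, 76, 79, 86, 90}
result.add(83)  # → {1, 3, 5, 55, 57, 61, 76, 79, 83, 86, 90}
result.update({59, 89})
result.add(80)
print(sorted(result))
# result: [1, 3, 5, 55, 57, 59, 61, 76, 79, 80, 83, 86, 89, 90]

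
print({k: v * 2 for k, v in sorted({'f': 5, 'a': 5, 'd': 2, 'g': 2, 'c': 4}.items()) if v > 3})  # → {'a': 10, 'c': 8, 'f': 10}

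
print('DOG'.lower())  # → dog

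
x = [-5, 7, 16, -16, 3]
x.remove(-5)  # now [7, 16, -16, 3]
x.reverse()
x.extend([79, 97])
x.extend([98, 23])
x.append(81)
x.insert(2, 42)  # [3, -16, 42, 16, 7, 79, 97, 98, 23, 81]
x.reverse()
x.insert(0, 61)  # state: [61, 81, 23, 98, 97, 79, 7, 16, 42, -16, 3]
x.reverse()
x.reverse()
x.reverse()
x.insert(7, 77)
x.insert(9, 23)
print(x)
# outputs [3, -16, 42, 16, 7, 79, 97, 77, 98, 23, 23, 81, 61]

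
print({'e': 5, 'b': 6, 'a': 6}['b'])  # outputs 6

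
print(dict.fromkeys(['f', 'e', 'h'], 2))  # {'f': 2, 'e': 2, 'h': 2}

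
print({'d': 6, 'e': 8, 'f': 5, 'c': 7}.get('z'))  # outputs None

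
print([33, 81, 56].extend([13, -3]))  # None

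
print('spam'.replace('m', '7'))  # spa7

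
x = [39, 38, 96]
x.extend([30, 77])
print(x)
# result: [39, 38, 96, 30, 77]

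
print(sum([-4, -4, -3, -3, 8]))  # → -6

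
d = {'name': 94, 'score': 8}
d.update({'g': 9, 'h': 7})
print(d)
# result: {'name': 94, 'score': 8, 'g': 9, 'h': 7}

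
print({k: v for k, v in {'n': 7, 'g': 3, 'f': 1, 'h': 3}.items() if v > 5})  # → {'n': 7}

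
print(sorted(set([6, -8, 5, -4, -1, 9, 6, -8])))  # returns [-8, -4, -1, 5, 6, 9]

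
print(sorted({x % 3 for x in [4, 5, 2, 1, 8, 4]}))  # [1, 2]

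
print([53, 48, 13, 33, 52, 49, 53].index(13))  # 2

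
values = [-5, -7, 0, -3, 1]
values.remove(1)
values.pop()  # -3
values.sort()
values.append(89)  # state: [-7, -5, 0, 89]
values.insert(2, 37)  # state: [-7, -5, 37, 0, 89]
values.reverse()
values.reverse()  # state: [-7, -5, 37, 0, 89]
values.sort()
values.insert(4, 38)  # [-7, -5, 0, 37, 38, 89]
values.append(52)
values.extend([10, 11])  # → [-7, -5, 0, 37, 38, 89, 52, 10, 11]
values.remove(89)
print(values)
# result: [-7, -5, 0, 37, 38, 52, 10, 11]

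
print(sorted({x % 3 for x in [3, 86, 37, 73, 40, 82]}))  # [0, 1, 2]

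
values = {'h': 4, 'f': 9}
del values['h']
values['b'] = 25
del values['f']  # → {'b': 25}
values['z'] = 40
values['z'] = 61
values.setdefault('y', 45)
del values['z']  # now {'b': 25, 'y': 45}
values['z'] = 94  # {'b': 25, 'y': 45, 'z': 94}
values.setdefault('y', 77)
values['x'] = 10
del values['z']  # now {'b': 25, 'y': 45, 'x': 10}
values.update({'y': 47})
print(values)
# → {'b': 25, 'y': 47, 'x': 10}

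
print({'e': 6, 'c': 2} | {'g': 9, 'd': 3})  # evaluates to {'e': 6, 'c': 2, 'g': 9, 'd': 3}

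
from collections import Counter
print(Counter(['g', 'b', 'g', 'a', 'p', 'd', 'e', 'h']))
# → Counter({'g': 2, 'b': 1, 'a': 1, 'p': 1, 'd': 1, 'e': 1, 'h': 1})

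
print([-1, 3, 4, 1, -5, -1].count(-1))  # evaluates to 2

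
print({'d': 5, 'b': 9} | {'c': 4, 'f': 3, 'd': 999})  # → {'d': 999, 'b': 9, 'c': 4, 'f': 3}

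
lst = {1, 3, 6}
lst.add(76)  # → {1, 3, 6, 76}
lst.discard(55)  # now {1, 3, 6, 76}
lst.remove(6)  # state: {1, 3, 76}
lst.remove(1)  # {3, 76}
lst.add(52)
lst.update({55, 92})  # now {3, 52, 55, 76, 92}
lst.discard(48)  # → {3, 52, 55, 76, 92}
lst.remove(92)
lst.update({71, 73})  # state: {3, 52, 55, 71, 73, 76}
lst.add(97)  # {3, 52, 55, 71, 73, 76, 97}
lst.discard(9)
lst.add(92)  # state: {3, 52, 55, 71, 73, 76, 92, 97}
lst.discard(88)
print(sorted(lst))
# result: [3, 52, 55, 71, 73, 76, 92, 97]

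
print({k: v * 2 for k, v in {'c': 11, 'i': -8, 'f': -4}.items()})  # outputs {'c': 22, 'i': -16, 'f': -8}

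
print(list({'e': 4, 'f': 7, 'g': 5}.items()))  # [('e', 4), ('f', 7), ('g', 5)]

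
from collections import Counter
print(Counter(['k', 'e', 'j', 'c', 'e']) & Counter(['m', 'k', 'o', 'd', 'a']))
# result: Counter({'k': 1})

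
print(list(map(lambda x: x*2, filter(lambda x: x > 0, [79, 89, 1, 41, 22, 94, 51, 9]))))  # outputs [158, 178, 2, 82, 44, 188, 102, 18]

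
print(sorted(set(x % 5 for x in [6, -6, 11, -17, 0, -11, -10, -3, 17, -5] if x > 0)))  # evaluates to [1, 2]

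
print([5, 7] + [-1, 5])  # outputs [5, 7, -1, 5]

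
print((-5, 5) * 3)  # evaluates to (-5, 5, -5, 5, -5, 5)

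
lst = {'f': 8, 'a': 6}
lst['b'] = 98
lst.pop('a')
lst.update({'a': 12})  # {'f': 8, 'b': 98, 'a': 12}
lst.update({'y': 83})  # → {'f': 8, 'b': 98, 'a': 12, 'y': 83}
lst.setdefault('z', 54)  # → 54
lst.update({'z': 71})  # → {'f': 8, 'b': 98, 'a': 12, 'y': 83, 'z': 71}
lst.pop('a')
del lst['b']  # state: {'f': 8, 'y': 83, 'z': 71}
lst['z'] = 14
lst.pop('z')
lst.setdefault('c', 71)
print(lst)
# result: {'f': 8, 'y': 83, 'c': 71}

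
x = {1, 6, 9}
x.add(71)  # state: {1, 6, 9, 71}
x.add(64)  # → {1, 6, 9, 64, 71}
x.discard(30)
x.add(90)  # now {1, 6, 9, 64, 71, 90}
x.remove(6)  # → {1, 9, 64, 71, 90}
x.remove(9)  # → {1, 64, 71, 90}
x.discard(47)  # {1, 64, 71, 90}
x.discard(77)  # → {1, 64, 71, 90}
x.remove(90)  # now {1, 64, 71}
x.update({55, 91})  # {1, 55, 64, 71, 91}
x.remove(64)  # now {1, 55, 71, 91}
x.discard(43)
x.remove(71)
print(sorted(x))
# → [1, 55, 91]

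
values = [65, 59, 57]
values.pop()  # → 57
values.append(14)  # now [65, 59, 14]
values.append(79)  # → [65, 59, 14, 79]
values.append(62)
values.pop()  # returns 62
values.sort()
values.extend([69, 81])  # [14, 59, 65, 79, 69, 81]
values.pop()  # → 81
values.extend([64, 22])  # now [14, 59, 65, 79, 69, 64, 22]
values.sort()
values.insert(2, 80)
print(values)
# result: [14, 22, 80, 59, 64, 65, 69, 79]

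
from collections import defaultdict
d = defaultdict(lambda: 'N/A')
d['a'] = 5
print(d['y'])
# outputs N/A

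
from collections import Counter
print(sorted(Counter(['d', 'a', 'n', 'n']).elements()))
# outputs ['a', 'd', 'n', 'n']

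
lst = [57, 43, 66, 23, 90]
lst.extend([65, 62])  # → [57, 43, 66, 23, 90, 65, 62]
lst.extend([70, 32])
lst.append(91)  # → [57, 43, 66, 23, 90, 65, 62, 70, 32, 91]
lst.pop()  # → 91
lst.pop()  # 32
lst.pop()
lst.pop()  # 62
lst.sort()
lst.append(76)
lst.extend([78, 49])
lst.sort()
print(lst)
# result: [23, 43, 49, 57, 65, 66, 76, 78, 90]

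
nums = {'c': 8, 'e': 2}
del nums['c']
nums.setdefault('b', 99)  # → 99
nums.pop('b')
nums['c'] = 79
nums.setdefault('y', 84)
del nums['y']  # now {'e': 2, 'c': 79}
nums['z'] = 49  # {'e': 2, 'c': 79, 'z': 49}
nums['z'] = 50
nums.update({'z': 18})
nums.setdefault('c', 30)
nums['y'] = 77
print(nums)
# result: {'e': 2, 'c': 79, 'z': 18, 'y': 77}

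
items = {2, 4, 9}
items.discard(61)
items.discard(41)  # {2, 4, 9}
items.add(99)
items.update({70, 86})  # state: {2, 4, 9, 70, 86, 99}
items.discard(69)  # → {2, 4, 9, 70, 86, 99}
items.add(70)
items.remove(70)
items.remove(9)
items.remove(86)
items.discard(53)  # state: {2, 4, 99}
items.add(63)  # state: {2, 4, 63, 99}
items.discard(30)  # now {2, 4, 63, 99}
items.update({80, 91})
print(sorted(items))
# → [2, 4, 63, 80, 91, 99]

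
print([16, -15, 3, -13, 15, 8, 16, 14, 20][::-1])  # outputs [20, 14, 16, 8, 15, -13, 3, -15, 16]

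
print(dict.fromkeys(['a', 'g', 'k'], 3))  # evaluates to {'a': 3, 'g': 3, 'k': 3}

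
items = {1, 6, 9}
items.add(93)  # {1, 6, 9, 93}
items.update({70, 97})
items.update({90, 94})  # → {1, 6, 9, 70, 90, 93, 94, 97}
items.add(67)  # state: {1, 6, 9, 67, 70, 90, 93, 94, 97}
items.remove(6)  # {1, 9, 67, 70, 90, 93, 94, 97}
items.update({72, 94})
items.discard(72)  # {1, 9, 67, 70, 90, 93, 94, 97}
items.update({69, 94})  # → {1, 9, 67, 69, 70, 90, 93, 94, 97}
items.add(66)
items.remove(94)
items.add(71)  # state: {1, 9, 66, 67, 69, 70, 71, 90, 93, 97}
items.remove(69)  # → {1, 9, 66, 67, 70, 71, 90, 93, 97}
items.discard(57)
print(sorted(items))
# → [1, 9, 66, 67, 70, 71, 90, 93, 97]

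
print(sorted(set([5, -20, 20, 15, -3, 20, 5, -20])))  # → [-20, -3, 5, 15, 20]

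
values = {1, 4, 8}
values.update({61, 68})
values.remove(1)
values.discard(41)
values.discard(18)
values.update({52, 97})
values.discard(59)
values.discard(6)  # {4, 8, 52, 61, 68, 97}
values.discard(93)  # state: {4, 8, 52, 61, 68, 97}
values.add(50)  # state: {4, 8, 50, 52, 61, 68, 97}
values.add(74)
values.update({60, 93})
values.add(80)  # {4, 8, 50, 52, 60, 61, 68, 74, 80, 93, 97}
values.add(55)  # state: {4, 8, 50, 52, 55, 60, 61, 68, 74, 80, 93, 97}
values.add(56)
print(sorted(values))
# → [4, 8, 50, 52, 55, 56, 60, 61, 68, 74, 80, 93, 97]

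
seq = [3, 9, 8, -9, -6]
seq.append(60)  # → [3, 9, 8, -9, -6, 60]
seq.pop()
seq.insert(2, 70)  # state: [3, 9, 70, 8, -9, -6]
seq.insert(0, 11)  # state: [11, 3, 9, 70, 8, -9, -6]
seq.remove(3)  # [11, 9, 70, 8, -9, -6]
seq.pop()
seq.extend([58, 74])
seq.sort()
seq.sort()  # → [-9, 8, 9, 11, 58, 70, 74]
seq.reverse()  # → [74, 70, 58, 11, 9, 8, -9]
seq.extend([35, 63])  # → [74, 70, 58, 11, 9, 8, -9, 35, 63]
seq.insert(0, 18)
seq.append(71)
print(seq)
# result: [18, 74, 70, 58, 11, 9, 8, -9, 35, 63, 71]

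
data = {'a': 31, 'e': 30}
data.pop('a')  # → 31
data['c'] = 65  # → {'e': 30, 'c': 65}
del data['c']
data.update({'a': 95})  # {'e': 30, 'a': 95}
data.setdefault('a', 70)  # 95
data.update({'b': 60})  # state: {'e': 30, 'a': 95, 'b': 60}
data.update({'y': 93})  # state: {'e': 30, 'a': 95, 'b': 60, 'y': 93}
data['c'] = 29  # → {'e': 30, 'a': 95, 'b': 60, 'y': 93, 'c': 29}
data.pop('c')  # 29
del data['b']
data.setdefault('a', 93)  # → 95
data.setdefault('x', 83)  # 83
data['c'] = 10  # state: {'e': 30, 'a': 95, 'y': 93, 'x': 83, 'c': 10}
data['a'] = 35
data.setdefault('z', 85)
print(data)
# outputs {'e': 30, 'a': 35, 'y': 93, 'x': 83, 'c': 10, 'z': 85}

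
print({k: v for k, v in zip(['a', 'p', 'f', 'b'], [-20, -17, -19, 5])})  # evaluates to {'a': -20, 'p': -17, 'f': -19, 'b': 5}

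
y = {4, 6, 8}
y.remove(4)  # {6, 8}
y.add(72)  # {6, 8, 72}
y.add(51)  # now {6, 8, 51, 72}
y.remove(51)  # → {6, 8, 72}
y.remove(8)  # {6, 72}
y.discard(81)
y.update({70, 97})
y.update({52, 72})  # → {6, 52, 70, 72, 97}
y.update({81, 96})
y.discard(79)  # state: {6, 52, 70, 72, 81, 96, 97}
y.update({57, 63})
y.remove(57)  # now {6, 52, 63, 70, 72, 81, 96, 97}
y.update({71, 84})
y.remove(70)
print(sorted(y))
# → [6, 52, 63, 71, 72, 81, 84, 96, 97]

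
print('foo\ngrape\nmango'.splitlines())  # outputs ['foo', 'grape', 'mango']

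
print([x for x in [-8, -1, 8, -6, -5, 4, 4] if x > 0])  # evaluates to [8, 4, 4]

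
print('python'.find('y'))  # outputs 1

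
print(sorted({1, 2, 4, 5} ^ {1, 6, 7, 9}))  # [2, 4, 5, 6, 7, 9]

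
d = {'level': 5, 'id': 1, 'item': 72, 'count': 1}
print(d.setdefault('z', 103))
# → 103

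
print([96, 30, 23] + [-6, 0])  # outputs [96, 30, 23, -6, 0]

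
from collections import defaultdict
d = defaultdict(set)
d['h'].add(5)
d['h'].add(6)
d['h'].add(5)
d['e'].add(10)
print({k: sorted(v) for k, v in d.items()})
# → {'h': [5, 6], 'e': [10]}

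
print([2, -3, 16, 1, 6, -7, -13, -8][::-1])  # [-8, -13, -7, 6, 1, 16, -3, 2]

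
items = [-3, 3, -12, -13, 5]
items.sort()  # [-13, -12, -3, 3, 5]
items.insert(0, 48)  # [48, -13, -12, -3, 3, 5]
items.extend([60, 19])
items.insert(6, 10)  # [48, -13, -12, -3, 3, 5, 10, 60, 19]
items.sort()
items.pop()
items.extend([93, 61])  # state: [-13, -12, -3, 3, 5, 10, 19, 48, 93, 61]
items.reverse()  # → [61, 93, 48, 19, 10, 5, 3, -3, -12, -13]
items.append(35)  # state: [61, 93, 48, 19, 10, 5, 3, -3, -12, -13, 35]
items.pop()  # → 35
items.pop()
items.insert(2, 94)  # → [61, 93, 94, 48, 19, 10, 5, 3, -3, -12]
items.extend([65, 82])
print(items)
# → [61, 93, 94, 48, 19, 10, 5, 3, -3, -12, 65, 82]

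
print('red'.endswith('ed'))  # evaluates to True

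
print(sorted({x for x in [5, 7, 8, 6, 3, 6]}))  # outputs [3, 5, 6, 7, 8]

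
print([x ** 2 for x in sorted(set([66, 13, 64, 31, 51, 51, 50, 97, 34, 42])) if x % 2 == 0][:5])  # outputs [1156, 1764, 2500, 4096, 4356]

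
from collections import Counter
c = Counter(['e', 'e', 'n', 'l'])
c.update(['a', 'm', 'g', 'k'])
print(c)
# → Counter({'e': 2, 'n': 1, 'l': 1, 'a': 1, 'm': 1, 'g': 1, 'k': 1})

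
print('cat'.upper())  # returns CAT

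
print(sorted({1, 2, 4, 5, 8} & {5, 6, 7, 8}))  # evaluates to [5, 8]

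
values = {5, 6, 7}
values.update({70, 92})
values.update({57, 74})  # {5, 6, 7, 57, 70, 74, 92}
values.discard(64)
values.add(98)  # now {5, 6, 7, 57, 70, 74, 92, 98}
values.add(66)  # {5, 6, 7, 57, 66, 70, 74, 92, 98}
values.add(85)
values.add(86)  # {5, 6, 7, 57, 66, 70, 74, 85, 86, 92, 98}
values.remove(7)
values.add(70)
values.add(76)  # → {5, 6, 57, 66, 70, 74, 76, 85, 86, 92, 98}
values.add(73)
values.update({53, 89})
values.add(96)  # {5, 6, 53, 57, 66, 70, 73, 74, 76, 85, 86, 89, 92, 96, 98}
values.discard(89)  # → {5, 6, 53, 57, 66, 70, 73, 74, 76, 85, 86, 92, 96, 98}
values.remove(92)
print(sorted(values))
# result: [5, 6, 53, 57, 66, 70, 73, 74, 76, 85, 86, 96, 98]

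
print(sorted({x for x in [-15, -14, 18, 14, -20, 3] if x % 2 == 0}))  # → [-20, -14, 14, 18]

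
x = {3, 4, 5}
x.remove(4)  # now {3, 5}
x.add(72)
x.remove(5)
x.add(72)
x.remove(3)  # {72}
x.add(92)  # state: {72, 92}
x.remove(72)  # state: {92}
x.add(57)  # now {57, 92}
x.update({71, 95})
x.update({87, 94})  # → {57, 71, 87, 92, 94, 95}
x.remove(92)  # {57, 71, 87, 94, 95}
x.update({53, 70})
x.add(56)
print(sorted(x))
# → [53, 56, 57, 70, 71, 87, 94, 95]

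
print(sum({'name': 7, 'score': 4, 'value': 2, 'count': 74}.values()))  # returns 87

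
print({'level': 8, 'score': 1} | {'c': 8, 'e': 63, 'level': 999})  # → {'level': 999, 'score': 1, 'c': 8, 'e': 63}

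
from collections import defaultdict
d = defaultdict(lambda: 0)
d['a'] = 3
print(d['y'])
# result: 0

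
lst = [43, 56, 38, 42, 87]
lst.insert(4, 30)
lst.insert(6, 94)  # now [43, 56, 38, 42, 30, 87, 94]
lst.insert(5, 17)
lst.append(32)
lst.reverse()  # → [32, 94, 87, 17, 30, 42, 38, 56, 43]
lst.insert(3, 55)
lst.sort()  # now [17, 30, 32, 38, 42, 43, 55, 56, 87, 94]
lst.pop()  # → 94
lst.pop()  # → 87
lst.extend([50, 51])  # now [17, 30, 32, 38, 42, 43, 55, 56, 50, 51]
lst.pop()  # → 51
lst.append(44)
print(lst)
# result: [17, 30, 32, 38, 42, 43, 55, 56, 50, 44]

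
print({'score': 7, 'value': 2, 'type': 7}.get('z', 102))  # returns 102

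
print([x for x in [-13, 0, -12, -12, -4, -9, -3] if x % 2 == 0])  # [0, -12, -12, -4]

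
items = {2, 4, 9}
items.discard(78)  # {2, 4, 9}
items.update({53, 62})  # {2, 4, 9, 53, 62}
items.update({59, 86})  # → {2, 4, 9, 53, 59, 62, 86}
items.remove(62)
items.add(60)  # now {2, 4, 9, 53, 59, 60, 86}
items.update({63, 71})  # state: {2, 4, 9, 53, 59, 60, 63, 71, 86}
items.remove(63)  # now {2, 4, 9, 53, 59, 60, 71, 86}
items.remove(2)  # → {4, 9, 53, 59, 60, 71, 86}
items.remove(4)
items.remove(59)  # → {9, 53, 60, 71, 86}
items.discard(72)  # {9, 53, 60, 71, 86}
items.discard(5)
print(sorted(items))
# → [9, 53, 60, 71, 86]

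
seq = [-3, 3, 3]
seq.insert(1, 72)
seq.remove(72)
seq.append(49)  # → [-3, 3, 3, 49]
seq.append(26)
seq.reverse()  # [26, 49, 3, 3, -3]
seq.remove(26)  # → [49, 3, 3, -3]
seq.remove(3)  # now [49, 3, -3]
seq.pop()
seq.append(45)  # [49, 3, 45]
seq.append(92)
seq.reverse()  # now [92, 45, 3, 49]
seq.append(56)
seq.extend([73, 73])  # [92, 45, 3, 49, 56, 73, 73]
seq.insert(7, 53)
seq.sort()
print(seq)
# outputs [3, 45, 49, 53, 56, 73, 73, 92]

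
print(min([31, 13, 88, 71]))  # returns 13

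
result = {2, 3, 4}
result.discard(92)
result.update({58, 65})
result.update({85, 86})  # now {2, 3, 4, 58, 65, 85, 86}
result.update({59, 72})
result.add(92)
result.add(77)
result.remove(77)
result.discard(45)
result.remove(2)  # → {3, 4, 58, 59, 65, 72, 85, 86, 92}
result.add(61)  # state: {3, 4, 58, 59, 61, 65, 72, 85, 86, 92}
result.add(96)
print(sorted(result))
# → [3, 4, 58, 59, 61, 65, 72, 85, 86, 92, 96]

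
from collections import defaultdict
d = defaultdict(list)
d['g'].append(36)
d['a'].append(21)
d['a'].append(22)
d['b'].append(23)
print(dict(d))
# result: {'g': [36], 'a': [21, 22], 'b': [23]}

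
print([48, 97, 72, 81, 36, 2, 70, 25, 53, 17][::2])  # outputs [48, 72, 36, 70, 53]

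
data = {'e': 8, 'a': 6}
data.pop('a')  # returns 6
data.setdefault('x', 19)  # 19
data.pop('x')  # 19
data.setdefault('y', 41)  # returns 41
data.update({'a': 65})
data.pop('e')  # 8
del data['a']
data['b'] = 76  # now {'y': 41, 'b': 76}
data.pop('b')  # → 76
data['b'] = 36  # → {'y': 41, 'b': 36}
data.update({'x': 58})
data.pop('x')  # 58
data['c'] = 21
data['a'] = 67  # {'y': 41, 'b': 36, 'c': 21, 'a': 67}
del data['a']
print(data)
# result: {'y': 41, 'b': 36, 'c': 21}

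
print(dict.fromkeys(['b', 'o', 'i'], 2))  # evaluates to {'b': 2, 'o': 2, 'i': 2}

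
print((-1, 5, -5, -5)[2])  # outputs -5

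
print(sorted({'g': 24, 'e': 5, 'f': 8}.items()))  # [('e', 5), ('f', 8), ('g', 24)]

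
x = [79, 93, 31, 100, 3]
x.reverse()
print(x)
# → [3, 100, 31, 93, 79]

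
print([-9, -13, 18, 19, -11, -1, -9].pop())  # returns -9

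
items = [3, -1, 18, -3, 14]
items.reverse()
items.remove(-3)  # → [14, 18, -1, 3]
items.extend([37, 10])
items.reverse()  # [10, 37, 3, -1, 18, 14]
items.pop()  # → 14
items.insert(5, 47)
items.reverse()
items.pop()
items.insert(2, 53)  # [47, 18, 53, -1, 3, 37]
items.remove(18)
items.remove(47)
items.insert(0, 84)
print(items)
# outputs [84, 53, -1, 3, 37]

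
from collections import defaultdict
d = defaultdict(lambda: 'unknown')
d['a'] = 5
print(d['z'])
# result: unknown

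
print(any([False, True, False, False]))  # True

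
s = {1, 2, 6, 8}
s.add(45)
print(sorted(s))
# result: [1, 2, 6, 8, 45]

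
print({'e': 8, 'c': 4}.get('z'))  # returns None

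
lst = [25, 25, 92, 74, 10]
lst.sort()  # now [10, 25, 25, 74, 92]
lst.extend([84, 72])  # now [10, 25, 25, 74, 92, 84, 72]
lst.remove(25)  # [10, 25, 74, 92, 84, 72]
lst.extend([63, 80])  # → [10, 25, 74, 92, 84, 72, 63, 80]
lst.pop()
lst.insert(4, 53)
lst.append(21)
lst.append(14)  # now [10, 25, 74, 92, 53, 84, 72, 63, 21, 14]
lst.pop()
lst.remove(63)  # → [10, 25, 74, 92, 53, 84, 72, 21]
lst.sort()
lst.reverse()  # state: [92, 84, 74, 72, 53, 25, 21, 10]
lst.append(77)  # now [92, 84, 74, 72, 53, 25, 21, 10, 77]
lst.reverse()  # [77, 10, 21, 25, 53, 72, 74, 84, 92]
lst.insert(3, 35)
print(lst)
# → [77, 10, 21, 35, 25, 53, 72, 74, 84, 92]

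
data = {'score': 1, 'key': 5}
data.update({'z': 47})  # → {'score': 1, 'key': 5, 'z': 47}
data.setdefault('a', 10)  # 10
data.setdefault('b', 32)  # 32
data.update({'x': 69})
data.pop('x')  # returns 69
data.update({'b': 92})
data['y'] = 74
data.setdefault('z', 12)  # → 47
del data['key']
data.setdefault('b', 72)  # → 92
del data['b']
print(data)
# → {'score': 1, 'z': 47, 'a': 10, 'y': 74}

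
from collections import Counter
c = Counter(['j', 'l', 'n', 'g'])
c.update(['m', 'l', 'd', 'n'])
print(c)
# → Counter({'l': 2, 'n': 2, 'j': 1, 'g': 1, 'm': 1, 'd': 1})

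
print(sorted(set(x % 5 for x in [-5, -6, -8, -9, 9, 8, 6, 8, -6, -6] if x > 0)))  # [1, 3, 4]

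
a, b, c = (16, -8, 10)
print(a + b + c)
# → 18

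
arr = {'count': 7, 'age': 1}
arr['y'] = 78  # {'count': 7, 'age': 1, 'y': 78}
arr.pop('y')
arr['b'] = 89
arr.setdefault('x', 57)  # 57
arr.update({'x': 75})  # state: {'count': 7, 'age': 1, 'b': 89, 'x': 75}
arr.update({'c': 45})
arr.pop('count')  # 7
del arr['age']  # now {'b': 89, 'x': 75, 'c': 45}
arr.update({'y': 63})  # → {'b': 89, 'x': 75, 'c': 45, 'y': 63}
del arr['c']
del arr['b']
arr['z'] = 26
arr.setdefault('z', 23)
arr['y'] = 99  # {'x': 75, 'y': 99, 'z': 26}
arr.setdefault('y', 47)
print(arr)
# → {'x': 75, 'y': 99, 'z': 26}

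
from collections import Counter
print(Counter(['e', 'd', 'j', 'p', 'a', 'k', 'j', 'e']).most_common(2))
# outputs [('e', 2), ('j', 2)]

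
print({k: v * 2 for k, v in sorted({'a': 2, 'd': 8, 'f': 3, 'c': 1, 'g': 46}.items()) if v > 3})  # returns {'d': 16, 'g': 92}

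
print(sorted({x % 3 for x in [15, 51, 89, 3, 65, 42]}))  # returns [0, 2]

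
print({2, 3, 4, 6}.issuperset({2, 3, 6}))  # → True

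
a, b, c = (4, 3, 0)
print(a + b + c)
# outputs 7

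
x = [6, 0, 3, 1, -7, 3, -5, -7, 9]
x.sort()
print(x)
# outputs [-7, -7, -5, 0, 1, 3, 3, 6, 9]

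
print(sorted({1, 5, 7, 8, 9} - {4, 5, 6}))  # [1, 7, 8, 9]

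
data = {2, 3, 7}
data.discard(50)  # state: {2, 3, 7}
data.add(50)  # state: {2, 3, 7, 50}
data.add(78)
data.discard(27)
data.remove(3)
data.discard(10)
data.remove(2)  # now {7, 50, 78}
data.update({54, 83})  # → {7, 50, 54, 78, 83}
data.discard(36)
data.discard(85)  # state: {7, 50, 54, 78, 83}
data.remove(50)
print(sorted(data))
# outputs [7, 54, 78, 83]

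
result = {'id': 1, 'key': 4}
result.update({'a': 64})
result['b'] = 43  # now {'id': 1, 'key': 4, 'a': 64, 'b': 43}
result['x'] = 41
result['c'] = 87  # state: {'id': 1, 'key': 4, 'a': 64, 'b': 43, 'x': 41, 'c': 87}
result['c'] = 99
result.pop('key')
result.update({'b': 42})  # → {'id': 1, 'a': 64, 'b': 42, 'x': 41, 'c': 99}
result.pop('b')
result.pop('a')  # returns 64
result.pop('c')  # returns 99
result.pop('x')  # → 41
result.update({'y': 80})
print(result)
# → {'id': 1, 'y': 80}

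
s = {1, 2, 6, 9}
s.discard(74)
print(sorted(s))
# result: [1, 2, 6, 9]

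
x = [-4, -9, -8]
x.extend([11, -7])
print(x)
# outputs [-4, -9, -8, 11, -7]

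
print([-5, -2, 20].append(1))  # None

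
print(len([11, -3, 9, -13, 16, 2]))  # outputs 6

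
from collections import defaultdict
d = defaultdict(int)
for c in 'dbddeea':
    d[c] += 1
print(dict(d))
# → {'d': 3, 'b': 1, 'e': 2, 'a': 1}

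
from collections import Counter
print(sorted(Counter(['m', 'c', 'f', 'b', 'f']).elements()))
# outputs ['b', 'c', 'f', 'f', 'm']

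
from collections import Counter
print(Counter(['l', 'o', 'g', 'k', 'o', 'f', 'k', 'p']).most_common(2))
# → [('o', 2), ('k', 2)]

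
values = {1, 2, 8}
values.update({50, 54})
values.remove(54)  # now {1, 2, 8, 50}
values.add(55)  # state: {1, 2, 8, 50, 55}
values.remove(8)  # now {1, 2, 50, 55}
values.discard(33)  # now {1, 2, 50, 55}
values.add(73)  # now {1, 2, 50, 55, 73}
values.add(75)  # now {1, 2, 50, 55, 73, 75}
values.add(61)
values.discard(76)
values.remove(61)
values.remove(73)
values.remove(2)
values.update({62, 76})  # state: {1, 50, 55, 62, 75, 76}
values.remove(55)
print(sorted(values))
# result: [1, 50, 62, 75, 76]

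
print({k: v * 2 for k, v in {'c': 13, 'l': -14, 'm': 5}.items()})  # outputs {'c': 26, 'l': -28, 'm': 10}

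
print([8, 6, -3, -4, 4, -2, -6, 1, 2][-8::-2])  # [6]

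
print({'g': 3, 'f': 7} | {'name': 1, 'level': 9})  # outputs {'g': 3, 'f': 7, 'name': 1, 'level': 9}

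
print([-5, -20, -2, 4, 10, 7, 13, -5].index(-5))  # 0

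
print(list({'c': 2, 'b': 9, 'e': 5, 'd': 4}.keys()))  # ['c', 'b', 'e', 'd']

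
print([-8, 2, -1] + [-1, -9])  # [-8, 2, -1, -1, -9]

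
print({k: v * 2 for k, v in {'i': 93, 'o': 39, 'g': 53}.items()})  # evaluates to {'i': 186, 'o': 78, 'g': 106}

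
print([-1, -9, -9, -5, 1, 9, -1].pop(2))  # -9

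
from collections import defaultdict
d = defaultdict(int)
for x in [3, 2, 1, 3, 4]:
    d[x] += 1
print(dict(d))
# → {3: 2, 2: 1, 1: 1, 4: 1}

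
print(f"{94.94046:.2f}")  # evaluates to 94.94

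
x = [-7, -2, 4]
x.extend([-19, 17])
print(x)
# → [-7, -2, 4, -19, 17]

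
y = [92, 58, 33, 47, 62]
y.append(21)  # [92, 58, 33, 47, 62, 21]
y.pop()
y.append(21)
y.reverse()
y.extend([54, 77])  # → [21, 62, 47, 33, 58, 92, 54, 77]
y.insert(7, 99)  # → [21, 62, 47, 33, 58, 92, 54, 99, 77]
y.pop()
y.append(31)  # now [21, 62, 47, 33, 58, 92, 54, 99, 31]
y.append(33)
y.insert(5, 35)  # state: [21, 62, 47, 33, 58, 35, 92, 54, 99, 31, 33]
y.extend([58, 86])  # [21, 62, 47, 33, 58, 35, 92, 54, 99, 31, 33, 58, 86]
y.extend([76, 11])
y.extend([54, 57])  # [21, 62, 47, 33, 58, 35, 92, 54, 99, 31, 33, 58, 86, 76, 11, 54, 57]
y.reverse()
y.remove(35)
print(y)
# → [57, 54, 11, 76, 86, 58, 33, 31, 99, 54, 92, 58, 33, 47, 62, 21]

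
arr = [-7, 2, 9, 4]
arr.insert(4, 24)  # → [-7, 2, 9, 4, 24]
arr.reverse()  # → [24, 4, 9, 2, -7]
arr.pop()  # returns -7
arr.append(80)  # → [24, 4, 9, 2, 80]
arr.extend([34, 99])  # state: [24, 4, 9, 2, 80, 34, 99]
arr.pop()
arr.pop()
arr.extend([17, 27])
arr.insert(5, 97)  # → [24, 4, 9, 2, 80, 97, 17, 27]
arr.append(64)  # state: [24, 4, 9, 2, 80, 97, 17, 27, 64]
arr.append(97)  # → [24, 4, 9, 2, 80, 97, 17, 27, 64, 97]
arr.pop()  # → 97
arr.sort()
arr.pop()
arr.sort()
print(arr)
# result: [2, 4, 9, 17, 24, 27, 64, 80]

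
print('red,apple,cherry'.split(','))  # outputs ['red', 'apple', 'cherry']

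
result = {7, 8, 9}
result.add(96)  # {7, 8, 9, 96}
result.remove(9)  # {7, 8, 96}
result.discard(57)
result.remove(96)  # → {7, 8}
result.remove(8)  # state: {7}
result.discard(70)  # {7}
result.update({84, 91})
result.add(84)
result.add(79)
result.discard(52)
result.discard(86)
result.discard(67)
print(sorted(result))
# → [7, 79, 84, 91]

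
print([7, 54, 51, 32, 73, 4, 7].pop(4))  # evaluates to 73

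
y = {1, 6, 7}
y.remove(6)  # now {1, 7}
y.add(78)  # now {1, 7, 78}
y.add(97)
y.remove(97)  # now {1, 7, 78}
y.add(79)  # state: {1, 7, 78, 79}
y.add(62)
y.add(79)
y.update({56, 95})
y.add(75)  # {1, 7, 56, 62, 75, 78, 79, 95}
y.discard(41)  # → {1, 7, 56, 62, 75, 78, 79, 95}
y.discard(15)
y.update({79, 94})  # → {1, 7, 56, 62, 75, 78, 79, 94, 95}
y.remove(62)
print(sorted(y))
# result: [1, 7, 56, 75, 78, 79, 94, 95]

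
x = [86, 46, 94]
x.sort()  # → [46, 86, 94]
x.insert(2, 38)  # [46, 86, 38, 94]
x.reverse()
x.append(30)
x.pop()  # 30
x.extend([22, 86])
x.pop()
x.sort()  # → [22, 38, 46, 86, 94]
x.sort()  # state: [22, 38, 46, 86, 94]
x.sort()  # [22, 38, 46, 86, 94]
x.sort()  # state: [22, 38, 46, 86, 94]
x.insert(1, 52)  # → [22, 52, 38, 46, 86, 94]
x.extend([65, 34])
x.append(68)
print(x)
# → [22, 52, 38, 46, 86, 94, 65, 34, 68]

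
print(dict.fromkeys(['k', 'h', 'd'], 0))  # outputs {'k': 0, 'h': 0, 'd': 0}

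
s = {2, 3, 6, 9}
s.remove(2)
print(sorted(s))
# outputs [3, 6, 9]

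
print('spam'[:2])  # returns sp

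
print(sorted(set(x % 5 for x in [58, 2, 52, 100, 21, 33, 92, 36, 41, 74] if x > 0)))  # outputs [0, 1, 2, 3, 4]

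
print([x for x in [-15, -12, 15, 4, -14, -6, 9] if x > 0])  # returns [15, 4, 9]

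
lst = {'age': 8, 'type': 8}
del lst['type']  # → {'age': 8}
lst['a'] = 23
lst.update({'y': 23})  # {'age': 8, 'a': 23, 'y': 23}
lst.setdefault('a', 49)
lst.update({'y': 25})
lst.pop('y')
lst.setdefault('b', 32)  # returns 32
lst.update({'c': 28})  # {'age': 8, 'a': 23, 'b': 32, 'c': 28}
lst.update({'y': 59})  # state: {'age': 8, 'a': 23, 'b': 32, 'c': 28, 'y': 59}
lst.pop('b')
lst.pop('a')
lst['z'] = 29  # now {'age': 8, 'c': 28, 'y': 59, 'z': 29}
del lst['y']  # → {'age': 8, 'c': 28, 'z': 29}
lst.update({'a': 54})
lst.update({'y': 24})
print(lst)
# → {'age': 8, 'c': 28, 'z': 29, 'a': 54, 'y': 24}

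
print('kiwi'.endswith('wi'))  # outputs True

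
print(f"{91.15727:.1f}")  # 91.2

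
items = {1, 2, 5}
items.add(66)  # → {1, 2, 5, 66}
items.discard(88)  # {1, 2, 5, 66}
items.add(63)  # {1, 2, 5, 63, 66}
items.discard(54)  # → {1, 2, 5, 63, 66}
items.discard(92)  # {1, 2, 5, 63, 66}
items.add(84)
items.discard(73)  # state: {1, 2, 5, 63, 66, 84}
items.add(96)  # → {1, 2, 5, 63, 66, 84, 96}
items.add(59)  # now {1, 2, 5, 59, 63, 66, 84, 96}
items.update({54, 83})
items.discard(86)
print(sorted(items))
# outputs [1, 2, 5, 54, 59, 63, 66, 83, 84, 96]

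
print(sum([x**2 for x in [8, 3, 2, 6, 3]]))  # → 122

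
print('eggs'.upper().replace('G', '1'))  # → E11S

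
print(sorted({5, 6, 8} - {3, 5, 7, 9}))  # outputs [6, 8]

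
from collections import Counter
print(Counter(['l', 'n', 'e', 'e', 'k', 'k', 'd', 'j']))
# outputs Counter({'e': 2, 'k': 2, 'l': 1, 'n': 1, 'd': 1, 'j': 1})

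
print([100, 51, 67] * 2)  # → [100, 51, 67, 100, 51, 67]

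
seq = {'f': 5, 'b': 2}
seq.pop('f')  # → 5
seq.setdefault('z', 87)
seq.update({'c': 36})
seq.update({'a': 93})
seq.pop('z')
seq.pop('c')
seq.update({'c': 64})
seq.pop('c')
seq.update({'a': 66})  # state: {'b': 2, 'a': 66}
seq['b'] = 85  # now {'b': 85, 'a': 66}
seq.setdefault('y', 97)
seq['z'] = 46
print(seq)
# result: {'b': 85, 'a': 66, 'y': 97, 'z': 46}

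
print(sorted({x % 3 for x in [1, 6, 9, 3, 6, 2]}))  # [0, 1, 2]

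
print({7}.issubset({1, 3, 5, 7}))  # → True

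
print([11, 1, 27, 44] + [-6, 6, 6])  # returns [11, 1, 27, 44, -6, 6, 6]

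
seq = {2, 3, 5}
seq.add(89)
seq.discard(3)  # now {2, 5, 89}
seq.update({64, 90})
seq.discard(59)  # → {2, 5, 64, 89, 90}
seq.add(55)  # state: {2, 5, 55, 64, 89, 90}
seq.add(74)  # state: {2, 5, 55, 64, 74, 89, 90}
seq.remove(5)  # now {2, 55, 64, 74, 89, 90}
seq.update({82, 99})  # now {2, 55, 64, 74, 82, 89, 90, 99}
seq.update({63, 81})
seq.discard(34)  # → {2, 55, 63, 64, 74, 81, 82, 89, 90, 99}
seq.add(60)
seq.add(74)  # {2, 55, 60, 63, 64, 74, 81, 82, 89, 90, 99}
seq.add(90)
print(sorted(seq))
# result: [2, 55, 60, 63, 64, 74, 81, 82, 89, 90, 99]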